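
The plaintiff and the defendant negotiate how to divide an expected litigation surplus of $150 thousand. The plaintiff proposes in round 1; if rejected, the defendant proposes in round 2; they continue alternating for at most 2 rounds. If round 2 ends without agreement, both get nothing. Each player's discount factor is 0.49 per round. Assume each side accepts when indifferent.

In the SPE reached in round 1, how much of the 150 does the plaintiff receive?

Solve by backward induction from round 2.
Round 2 (the defendant proposes): the plaintiff will accept anything ≥ 0, so the defendant offers 0 and keeps 150.
Round 1 (the plaintiff proposes): the defendant can get 150 next round, worth 0.49 × 150 = 73.5 now; the plaintiff offers that and keeps 76.5.

76.5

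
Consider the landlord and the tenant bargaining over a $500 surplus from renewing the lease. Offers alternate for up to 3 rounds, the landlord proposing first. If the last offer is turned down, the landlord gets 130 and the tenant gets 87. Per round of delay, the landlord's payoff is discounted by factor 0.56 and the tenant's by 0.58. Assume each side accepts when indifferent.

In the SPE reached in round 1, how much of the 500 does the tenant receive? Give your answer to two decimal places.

155.86

Round 3 (the landlord proposes): the tenant gets 87 if talks fail, so the landlord offers 87 and keeps 413.
Round 2 (the tenant proposes): the landlord can get 413 next round, worth 0.56 × 413 = 231.28 now. The tenant offers 231.28 and keeps 500 − 231.28 = 268.72.
Round 1 (the landlord proposes): the tenant can get 268.72 next round, worth 0.58 × 268.72 = 155.8576 now, so the landlord offers 155.8576, keeping 344.1424.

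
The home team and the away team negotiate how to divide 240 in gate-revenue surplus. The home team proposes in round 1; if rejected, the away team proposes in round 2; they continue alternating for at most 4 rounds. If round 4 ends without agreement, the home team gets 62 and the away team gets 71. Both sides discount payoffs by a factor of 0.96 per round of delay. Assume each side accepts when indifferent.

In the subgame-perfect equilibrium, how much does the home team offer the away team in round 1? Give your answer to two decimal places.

166.70

Round 4 (the away team proposes): the home team gets 62 if talks fail, so the away team offers 62 and keeps 178.
Round 3 (the home team proposes): the away team can get 178 next round, worth 0.96 × 178 = 170.88 now. The home team offers 170.88 and keeps 240 − 170.88 = 69.12.
Round 2 (the away team proposes): the home team can get 69.12 next round, worth 0.96 × 69.12 = 66.3552 now. The away team offers 66.3552 and keeps 240 − 66.3552 = 173.6448.
Round 1 (the home team proposes): the away team can get 173.6448 next round, worth 0.96 × 173.6448 = 166.699008 now; the home team offers that and keeps 73.300992.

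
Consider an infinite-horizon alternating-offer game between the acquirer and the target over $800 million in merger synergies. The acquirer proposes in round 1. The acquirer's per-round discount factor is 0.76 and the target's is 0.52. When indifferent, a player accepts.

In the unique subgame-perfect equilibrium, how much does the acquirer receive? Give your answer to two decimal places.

When the acquirer proposes, the target accepts any offer worth at least 0.52 times what the target would get by proposing next round; and vice versa.
This gives x = 800 − 0.52y and y = 800 − 0.76x, where x and y are each side's share when it proposes.
Hence (1 − 0.52·0.76)x = 800(1 − 0.52), i.e. 0.6048·x = 384.
x ≈ 634.9206; the target's share is 800 − x ≈ 165.0794.

634.92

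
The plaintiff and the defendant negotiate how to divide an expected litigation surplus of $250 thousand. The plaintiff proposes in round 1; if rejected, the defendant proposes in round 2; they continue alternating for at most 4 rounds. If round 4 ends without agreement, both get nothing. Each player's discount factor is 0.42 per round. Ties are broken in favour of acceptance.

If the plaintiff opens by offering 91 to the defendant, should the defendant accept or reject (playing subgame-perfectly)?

Accept

Round 4 (the defendant proposes): the plaintiff will accept anything ≥ 0, so the defendant offers 0 and keeps 250.
Round 3 (the plaintiff proposes): the defendant can get 250 next round, worth 0.42 × 250 = 105 now, so the plaintiff offers 105, keeping 145.
Round 2 (the defendant proposes): the plaintiff can get 145 next round, worth 0.42 × 145 = 60.9 now, so the defendant offers 60.9, keeping 189.1.
So by rejecting in round 1, the defendant gets 189.1 next round, worth 0.42 × 189.1 = 79.422 now.
Offer 91 ≥ 79.422, so the defendant accepts.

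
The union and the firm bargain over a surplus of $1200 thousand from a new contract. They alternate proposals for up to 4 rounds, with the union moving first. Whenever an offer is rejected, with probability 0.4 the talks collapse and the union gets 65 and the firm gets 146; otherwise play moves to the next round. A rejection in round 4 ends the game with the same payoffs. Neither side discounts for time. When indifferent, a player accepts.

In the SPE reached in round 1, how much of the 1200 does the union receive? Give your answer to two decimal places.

Round 4 (the firm proposes): the union gets 65 if talks fail, so the firm offers 65 and keeps 1135.
Round 3 (the union proposes): rejecting gives the firm an expected 0.6 × 1135 + 0.4 × 146 = 739.4, so the union offers 739.4, keeping 460.6.
Round 2 (the firm proposes): rejecting gives the union an expected 0.6 × 460.6 + 0.4 × 65 = 302.36, so the firm offers 302.36, keeping 897.64.
Round 1 (the union proposes): rejecting gives the firm an expected 0.6 × 897.64 + 0.4 × 146 = 596.984. The union offers 596.984 and keeps 1200 − 596.984 = 603.016.

603.02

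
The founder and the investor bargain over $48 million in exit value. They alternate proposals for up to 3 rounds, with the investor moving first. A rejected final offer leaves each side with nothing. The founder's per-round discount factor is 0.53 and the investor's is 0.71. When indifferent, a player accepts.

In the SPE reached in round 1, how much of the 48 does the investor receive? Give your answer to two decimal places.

40.62

Round 3 (the investor proposes): the founder will accept anything ≥ 0, so the investor offers 0 and keeps 48.
Round 2 (the founder proposes): the investor can get 48 next round, worth 0.71 × 48 = 34.08 now, so the founder offers 34.08, keeping 13.92.
Round 1 (the investor proposes): the founder can get 13.92 next round, worth 0.53 × 13.92 = 7.3776 now, so the investor offers 7.3776, keeping 40.6224.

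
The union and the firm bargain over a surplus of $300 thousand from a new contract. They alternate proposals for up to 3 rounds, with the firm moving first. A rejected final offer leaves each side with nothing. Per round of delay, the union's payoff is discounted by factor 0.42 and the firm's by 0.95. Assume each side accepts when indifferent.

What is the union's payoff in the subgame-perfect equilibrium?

6.3

Round 3 (the firm proposes): the union will accept anything ≥ 0, so the firm offers 0 and keeps 300.
Round 2 (the union proposes): the firm can get 300 next round, worth 0.95 × 300 = 285 now. The union offers 285 and keeps 300 − 285 = 15.
Round 1 (the firm proposes): the union can get 15 next round, worth 0.42 × 15 = 6.3 now. The firm offers 6.3 and keeps 300 − 6.3 = 293.7.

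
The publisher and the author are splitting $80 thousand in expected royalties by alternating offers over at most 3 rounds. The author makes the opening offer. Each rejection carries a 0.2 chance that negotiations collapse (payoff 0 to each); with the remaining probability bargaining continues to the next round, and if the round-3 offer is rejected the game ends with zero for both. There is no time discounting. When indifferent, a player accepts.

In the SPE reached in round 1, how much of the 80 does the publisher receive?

12.8

Round 3 (the author proposes): the publisher will accept anything ≥ 0, so the author offers 0 and keeps 80.
Round 2 (the publisher proposes): rejecting gives the author an expected 0.8 × 80 = 64; the publisher offers that and keeps 16.
Round 1 (the author proposes): rejecting gives the publisher an expected 0.8 × 16 = 12.8, so the author offers 12.8, keeping 67.2.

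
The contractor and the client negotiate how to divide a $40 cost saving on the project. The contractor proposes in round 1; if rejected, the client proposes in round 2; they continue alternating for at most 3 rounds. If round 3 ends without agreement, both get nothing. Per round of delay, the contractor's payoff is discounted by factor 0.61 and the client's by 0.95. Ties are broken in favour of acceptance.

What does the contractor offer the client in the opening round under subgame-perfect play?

14.82

Round 3 (the contractor proposes): the client will accept anything ≥ 0, so the contractor offers 0 and keeps 40.
Round 2 (the client proposes): the contractor can get 40 next round, worth 0.61 × 40 = 24.4 now, so the client offers 24.4, keeping 15.6.
Round 1 (the contractor proposes): the client can get 15.6 next round, worth 0.95 × 15.6 = 14.82 now, so the contractor offers 14.82, keeping 25.18.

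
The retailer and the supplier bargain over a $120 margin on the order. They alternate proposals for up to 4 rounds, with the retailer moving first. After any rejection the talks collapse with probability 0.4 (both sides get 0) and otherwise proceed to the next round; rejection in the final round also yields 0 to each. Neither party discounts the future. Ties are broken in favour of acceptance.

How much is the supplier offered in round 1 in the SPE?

54.72

Round 4 (the supplier proposes): the retailer will accept anything ≥ 0, so the supplier offers 0 and keeps 120.
Round 3 (the retailer proposes): rejecting gives the supplier an expected 0.6 × 120 = 72. The retailer offers 72 and keeps 120 − 72 = 48.
Round 2 (the supplier proposes): rejecting gives the retailer an expected 0.6 × 48 = 28.8, so the supplier offers 28.8, keeping 91.2.
Round 1 (the retailer proposes): rejecting gives the supplier an expected 0.6 × 91.2 = 54.72; the retailer offers that and keeps 65.28.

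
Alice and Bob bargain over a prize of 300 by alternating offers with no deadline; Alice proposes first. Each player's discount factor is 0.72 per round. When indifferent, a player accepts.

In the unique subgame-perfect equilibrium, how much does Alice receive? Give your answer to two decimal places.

174.42

In a stationary SPE each proposer offers the other exactly their discounted continuation value.
If Alice keeps x when proposing and Bob keeps y when proposing, then x = 300 − 0.72y and y = 300 − 0.72x.
Solving: x = 300(1 − 0.72) / (1 − 0.72·0.72) = 84 / 0.4816 ≈ 174.4186.
Bob gets 300 − 174.4186 ≈ 125.5814.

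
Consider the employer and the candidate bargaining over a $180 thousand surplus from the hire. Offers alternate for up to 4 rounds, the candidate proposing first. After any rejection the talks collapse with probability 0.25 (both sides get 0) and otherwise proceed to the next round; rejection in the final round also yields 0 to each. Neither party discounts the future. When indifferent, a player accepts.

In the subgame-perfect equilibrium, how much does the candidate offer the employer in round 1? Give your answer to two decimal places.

109.69

Round 4 (the employer proposes): the candidate will accept anything ≥ 0, so the employer offers 0 and keeps 180.
Round 3 (the candidate proposes): rejecting gives the employer an expected 0.75 × 180 = 135. The candidate offers 135 and keeps 180 − 135 = 45.
Round 2 (the employer proposes): rejecting gives the candidate an expected 0.75 × 45 = 33.75, so the employer offers 33.75, keeping 146.25.
Round 1 (the candidate proposes): rejecting gives the employer an expected 0.75 × 146.25 = 109.6875. The candidate offers 109.6875 and keeps 180 − 109.6875 = 70.3125.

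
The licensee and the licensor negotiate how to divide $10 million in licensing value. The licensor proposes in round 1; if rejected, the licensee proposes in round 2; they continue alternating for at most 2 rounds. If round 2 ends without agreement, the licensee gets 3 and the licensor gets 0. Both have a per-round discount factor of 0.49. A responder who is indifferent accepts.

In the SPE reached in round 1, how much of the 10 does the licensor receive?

5.1

Work backward from the last round.
Round 2 (the licensee proposes): rejection yields 0 for the licensor; the licensee offers 0 and keeps 10.
Round 1 (the licensor proposes): the licensee can get 10 next round, worth 0.49 × 10 = 4.9 now; the licensor offers that and keeps 5.1.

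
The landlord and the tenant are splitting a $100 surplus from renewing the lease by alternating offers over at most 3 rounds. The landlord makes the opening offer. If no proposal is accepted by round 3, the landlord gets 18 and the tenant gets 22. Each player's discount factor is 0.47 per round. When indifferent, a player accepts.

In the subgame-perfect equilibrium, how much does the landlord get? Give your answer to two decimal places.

70.23

Round 3 (the landlord proposes): the tenant gets 22 if talks fail, so the landlord offers 22 and keeps 78.
Round 2 (the tenant proposes): the landlord can get 78 next round, worth 0.47 × 78 = 36.66 now. The tenant offers 36.66 and keeps 100 − 36.66 = 63.34.
Round 1 (the landlord proposes): the tenant can get 63.34 next round, worth 0.47 × 63.34 = 29.7698 now, so the landlord offers 29.7698, keeping 70.2302.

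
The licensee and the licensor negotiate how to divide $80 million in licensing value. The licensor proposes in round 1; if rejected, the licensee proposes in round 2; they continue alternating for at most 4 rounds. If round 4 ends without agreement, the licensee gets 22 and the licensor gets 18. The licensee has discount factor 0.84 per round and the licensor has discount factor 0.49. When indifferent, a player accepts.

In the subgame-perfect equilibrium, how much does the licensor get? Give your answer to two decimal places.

24.29

Round 4 (the licensee proposes): the licensor gets 18 if talks fail, so the licensee offers 18 and keeps 62.
Round 3 (the licensor proposes): the licensee can get 62 next round, worth 0.84 × 62 = 52.08 now; the licensor offers that and keeps 27.92.
Round 2 (the licensee proposes): the licensor can get 27.92 next round, worth 0.49 × 27.92 = 13.6808 now. The licensee offers 13.6808 and keeps 80 − 13.6808 = 66.3192.
Round 1 (the licensor proposes): the licensee can get 66.3192 next round, worth 0.84 × 66.3192 = 55.708128 now. The licensor offers 55.708128 and keeps 80 − 55.708128 = 24.291872.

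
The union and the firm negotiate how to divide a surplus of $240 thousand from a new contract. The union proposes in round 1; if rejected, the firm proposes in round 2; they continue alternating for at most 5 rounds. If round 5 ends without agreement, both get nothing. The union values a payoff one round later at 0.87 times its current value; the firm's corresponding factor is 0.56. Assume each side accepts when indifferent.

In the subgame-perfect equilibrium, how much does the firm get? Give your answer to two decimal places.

25.98

Round 5 (the union proposes): the firm will accept anything ≥ 0, so the union offers 0 and keeps 240.
Round 4 (the firm proposes): the union can get 240 next round, worth 0.87 × 240 = 208.8 now; the firm offers that and keeps 31.2.
Round 3 (the union proposes): the firm can get 31.2 next round, worth 0.56 × 31.2 = 17.472 now; the union offers that and keeps 222.528.
Round 2 (the firm proposes): the union can get 222.528 next round, worth 0.87 × 222.528 = 193.59936 now; the firm offers that and keeps 46.40064.
Round 1 (the union proposes): the firm can get 46.40064 next round, worth 0.56 × 46.40064 = 25.9843584 now. The union offers 25.9843584 and keeps 240 − 25.9843584 = 214.0156416.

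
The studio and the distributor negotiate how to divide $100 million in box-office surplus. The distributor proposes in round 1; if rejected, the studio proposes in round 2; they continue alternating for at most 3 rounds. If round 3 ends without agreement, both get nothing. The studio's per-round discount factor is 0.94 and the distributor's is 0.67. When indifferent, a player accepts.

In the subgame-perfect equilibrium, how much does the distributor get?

Round 3 (the distributor proposes): rejection yields 0 for the studio; the distributor offers 0 and keeps 100.
Round 2 (the studio proposes): the distributor can get 100 next round, worth 0.67 × 100 = 67 now, so the studio offers 67, keeping 33.
Round 1 (the distributor proposes): the studio can get 33 next round, worth 0.94 × 33 = 31.02 now. The distributor offers 31.02 and keeps 100 − 31.02 = 68.98.

68.98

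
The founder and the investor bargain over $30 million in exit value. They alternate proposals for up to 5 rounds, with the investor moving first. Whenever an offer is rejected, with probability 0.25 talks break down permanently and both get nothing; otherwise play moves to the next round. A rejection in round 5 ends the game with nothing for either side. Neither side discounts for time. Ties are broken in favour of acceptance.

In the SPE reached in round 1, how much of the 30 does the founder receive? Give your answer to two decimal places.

By backward induction:
Round 5 (the investor proposes): the founder will accept anything ≥ 0, so the investor offers 0 and keeps 30.
Round 4 (the founder proposes): rejecting gives the investor an expected 0.75 × 30 = 22.5. The founder offers 22.5 and keeps 30 − 22.5 = 7.5.
Round 3 (the investor proposes): rejecting gives the founder an expected 0.75 × 7.5 = 5.625. The investor offers 5.625 and keeps 30 − 5.625 = 24.375.
Round 2 (the founder proposes): rejecting gives the investor an expected 0.75 × 24.375 = 18.28125, so the founder offers 18.28125, keeping 11.71875.
Round 1 (the investor proposes): rejecting gives the founder an expected 0.75 × 11.71875 = 8.7890625; the investor offers that and keeps 21.2109375.

8.79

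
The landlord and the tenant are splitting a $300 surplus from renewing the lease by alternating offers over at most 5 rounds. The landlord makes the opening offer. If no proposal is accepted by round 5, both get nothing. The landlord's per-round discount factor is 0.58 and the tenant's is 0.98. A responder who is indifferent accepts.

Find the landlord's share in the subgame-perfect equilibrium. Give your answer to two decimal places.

Round 5 (the landlord proposes): the tenant will accept anything ≥ 0, so the landlord offers 0 and keeps 300.
Round 4 (the tenant proposes): the landlord can get 300 next round, worth 0.58 × 300 = 174 now. The tenant offers 174 and keeps 300 − 174 = 126.
Round 3 (the landlord proposes): the tenant can get 126 next round, worth 0.98 × 126 = 123.48 now; the landlord offers that and keeps 176.52.
Round 2 (the tenant proposes): the landlord can get 176.52 next round, worth 0.58 × 176.52 = 102.3816 now. The tenant offers 102.3816 and keeps 300 − 102.3816 = 197.6184.
Round 1 (the landlord proposes): the tenant can get 197.6184 next round, worth 0.98 × 197.6184 = 193.666032 now. The landlord offers 193.666032 and keeps 300 − 193.666032 = 106.333968.

106.33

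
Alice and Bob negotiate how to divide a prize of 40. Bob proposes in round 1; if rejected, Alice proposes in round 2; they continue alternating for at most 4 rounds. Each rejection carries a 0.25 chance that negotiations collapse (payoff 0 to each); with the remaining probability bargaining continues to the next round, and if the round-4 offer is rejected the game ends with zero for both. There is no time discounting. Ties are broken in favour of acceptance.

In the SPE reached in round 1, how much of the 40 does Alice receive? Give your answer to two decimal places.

24.38

Round 4 (Alice proposes): Bob will accept anything ≥ 0, so Alice offers 0 and keeps 40.
Round 3 (Bob proposes): rejecting gives Alice an expected 0.75 × 40 = 30. Bob offers 30 and keeps 40 − 30 = 10.
Round 2 (Alice proposes): rejecting gives Bob an expected 0.75 × 10 = 7.5, so Alice offers 7.5, keeping 32.5.
Round 1 (Bob proposes): rejecting gives Alice an expected 0.75 × 32.5 = 24.375, so Bob offers 24.375, keeping 15.625.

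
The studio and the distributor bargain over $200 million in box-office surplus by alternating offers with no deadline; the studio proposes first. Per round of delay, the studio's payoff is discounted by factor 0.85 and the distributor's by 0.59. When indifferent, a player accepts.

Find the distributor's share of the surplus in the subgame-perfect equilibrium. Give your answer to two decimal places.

When the studio proposes, the distributor accepts any offer worth at least 0.59 times what the distributor would get by proposing next round; and vice versa.
This gives x = 200 − 0.59y and y = 200 − 0.85x, where x and y are each side's share when it proposes.
Hence (1 − 0.59·0.85)x = 200(1 − 0.59), i.e. 0.4985·x = 82.
x ≈ 164.4935; the distributor's share is 200 − x ≈ 35.5065.

35.51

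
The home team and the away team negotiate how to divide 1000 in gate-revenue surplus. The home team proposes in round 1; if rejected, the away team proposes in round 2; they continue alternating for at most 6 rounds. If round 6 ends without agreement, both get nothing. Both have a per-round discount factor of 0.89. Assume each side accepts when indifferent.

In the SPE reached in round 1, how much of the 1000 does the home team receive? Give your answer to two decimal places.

266.15

Round 6 (the away team proposes): the home team will accept anything ≥ 0, so the away team offers 0 and keeps 1000.
Round 5 (the home team proposes): the away team can get 1000 next round, worth 0.89 × 1000 = 890 now, so the home team offers 890, keeping 110.
Round 4 (the away team proposes): the home team can get 110 next round, worth 0.89 × 110 = 97.9 now. The away team offers 97.9 and keeps 1000 − 97.9 = 902.1.
Round 3 (the home team proposes): the away team can get 902.1 next round, worth 0.89 × 902.1 = 802.869 now. The home team offers 802.869 and keeps 1000 − 802.869 = 197.131.
Round 2 (the away team proposes): the home team can get 197.131 next round, worth 0.89 × 197.131 = 175.44659 now, so the away team offers 175.44659, keeping 824.55341.
Round 1 (the home team proposes): the away team can get 824.55341 next round, worth 0.89 × 824.55341 = 733.8525349 now, so the home team offers 733.8525349, keeping 266.1474651.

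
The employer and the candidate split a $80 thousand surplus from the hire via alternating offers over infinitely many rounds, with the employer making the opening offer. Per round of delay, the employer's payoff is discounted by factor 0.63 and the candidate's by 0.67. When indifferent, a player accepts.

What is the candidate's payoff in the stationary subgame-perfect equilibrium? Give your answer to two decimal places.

In a stationary SPE each proposer offers the other exactly their discounted continuation value.
If the employer keeps x when proposing and the candidate keeps y when proposing, then x = 80 − 0.67y and y = 80 − 0.63x.
Solving: x = 80(1 − 0.67) / (1 − 0.63·0.67) = 26.4 / 0.5779 ≈ 45.6826.
The candidate gets 80 − 45.6826 ≈ 34.3174.

34.32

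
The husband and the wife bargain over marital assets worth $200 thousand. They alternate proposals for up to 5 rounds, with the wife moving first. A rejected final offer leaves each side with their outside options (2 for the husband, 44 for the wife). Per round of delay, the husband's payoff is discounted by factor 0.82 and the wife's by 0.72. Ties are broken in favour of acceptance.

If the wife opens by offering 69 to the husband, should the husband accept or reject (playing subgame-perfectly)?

Reject

Round 5 (the wife proposes): the husband gets 2 if talks fail, so the wife offers 2 and keeps 198.
Round 4 (the husband proposes): the wife can get 198 next round, worth 0.72 × 198 = 142.56 now. The husband offers 142.56 and keeps 200 − 142.56 = 57.44.
Round 3 (the wife proposes): the husband can get 57.44 next round, worth 0.82 × 57.44 = 47.1008 now. The wife offers 47.1008 and keeps 200 − 47.1008 = 152.8992.
Round 2 (the husband proposes): the wife can get 152.8992 next round, worth 0.72 × 152.8992 = 110.087424 now. The husband offers 110.087424 and keeps 200 − 110.087424 = 89.912576.
So by rejecting in round 1, the husband gets 89.912576 next round, worth 0.82 × 89.912576 = 73.72831232 now.
Offer 69 < 73.72831232, so the husband rejects.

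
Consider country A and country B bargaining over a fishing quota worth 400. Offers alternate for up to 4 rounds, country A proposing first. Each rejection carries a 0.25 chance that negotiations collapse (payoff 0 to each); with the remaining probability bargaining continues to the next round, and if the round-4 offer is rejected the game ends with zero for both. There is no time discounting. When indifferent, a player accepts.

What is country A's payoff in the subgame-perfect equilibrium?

Round 4 (country B proposes): rejection yields 0 for country A; country B offers 0 and keeps 400.
Round 3 (country A proposes): rejecting gives country B an expected 0.75 × 400 = 300; country A offers that and keeps 100.
Round 2 (country B proposes): rejecting gives country A an expected 0.75 × 100 = 75. Country B offers 75 and keeps 400 − 75 = 325.
Round 1 (country A proposes): rejecting gives country B an expected 0.75 × 325 = 243.75, so country A offers 243.75, keeping 156.25.

156.25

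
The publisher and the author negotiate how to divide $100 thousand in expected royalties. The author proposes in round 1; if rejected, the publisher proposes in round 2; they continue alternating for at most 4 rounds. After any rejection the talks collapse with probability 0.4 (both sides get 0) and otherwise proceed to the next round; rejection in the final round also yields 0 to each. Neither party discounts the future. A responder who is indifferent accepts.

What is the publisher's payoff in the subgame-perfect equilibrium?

Round 4 (the publisher proposes): the author will accept anything ≥ 0, so the publisher offers 0 and keeps 100.
Round 3 (the author proposes): rejecting gives the publisher an expected 0.6 × 100 = 60, so the author offers 60, keeping 40.
Round 2 (the publisher proposes): rejecting gives the author an expected 0.6 × 40 = 24; the publisher offers that and keeps 76.
Round 1 (the author proposes): rejecting gives the publisher an expected 0.6 × 76 = 45.6. The author offers 45.6 and keeps 100 − 45.6 = 54.4.

45.6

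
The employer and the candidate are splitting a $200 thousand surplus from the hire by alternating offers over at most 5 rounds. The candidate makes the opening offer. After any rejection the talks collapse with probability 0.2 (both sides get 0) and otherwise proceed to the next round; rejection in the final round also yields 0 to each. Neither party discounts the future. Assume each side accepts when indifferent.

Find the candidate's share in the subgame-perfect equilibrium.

By backward induction:
Round 5 (the candidate proposes): the employer will accept anything ≥ 0, so the candidate offers 0 and keeps 200.
Round 4 (the employer proposes): rejecting gives the candidate an expected 0.8 × 200 = 160; the employer offers that and keeps 40.
Round 3 (the candidate proposes): rejecting gives the employer an expected 0.8 × 40 = 32. The candidate offers 32 and keeps 200 − 32 = 168.
Round 2 (the employer proposes): rejecting gives the candidate an expected 0.8 × 168 = 134.4, so the employer offers 134.4, keeping 65.6.
Round 1 (the candidate proposes): rejecting gives the employer an expected 0.8 × 65.6 = 52.48, so the candidate offers 52.48, keeping 147.52.

147.52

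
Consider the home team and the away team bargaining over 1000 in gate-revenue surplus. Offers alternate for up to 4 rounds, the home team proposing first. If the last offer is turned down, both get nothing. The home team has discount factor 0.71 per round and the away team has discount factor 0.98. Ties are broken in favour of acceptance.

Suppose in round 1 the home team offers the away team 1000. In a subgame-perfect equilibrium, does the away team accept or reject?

Accept

Round 4 (the away team proposes): rejection yields 0 for the home team; the away team offers 0 and keeps 1000.
Round 3 (the home team proposes): the away team can get 1000 next round, worth 0.98 × 1000 = 980 now, so the home team offers 980, keeping 20.
Round 2 (the away team proposes): the home team can get 20 next round, worth 0.71 × 20 = 14.2 now; the away team offers that and keeps 985.8.
So by rejecting in round 1, the away team gets 985.8 next round, worth 0.98 × 985.8 = 966.084 now.
Offer 1000 ≥ 966.084, so the away team accepts.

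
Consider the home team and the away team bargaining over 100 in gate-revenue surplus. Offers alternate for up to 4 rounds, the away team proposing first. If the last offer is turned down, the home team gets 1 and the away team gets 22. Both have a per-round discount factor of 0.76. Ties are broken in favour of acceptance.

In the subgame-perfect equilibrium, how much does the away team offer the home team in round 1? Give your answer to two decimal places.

Round 4 (the home team proposes): the away team gets 22 if talks fail, so the home team offers 22 and keeps 78.
Round 3 (the away team proposes): the home team can get 78 next round, worth 0.76 × 78 = 59.28 now; the away team offers that and keeps 40.72.
Round 2 (the home team proposes): the away team can get 40.72 next round, worth 0.76 × 40.72 = 30.9472 now; the home team offers that and keeps 69.0528.
Round 1 (the away team proposes): the home team can get 69.0528 next round, worth 0.76 × 69.0528 = 52.480128 now; the away team offers that and keeps 47.519872.

52.48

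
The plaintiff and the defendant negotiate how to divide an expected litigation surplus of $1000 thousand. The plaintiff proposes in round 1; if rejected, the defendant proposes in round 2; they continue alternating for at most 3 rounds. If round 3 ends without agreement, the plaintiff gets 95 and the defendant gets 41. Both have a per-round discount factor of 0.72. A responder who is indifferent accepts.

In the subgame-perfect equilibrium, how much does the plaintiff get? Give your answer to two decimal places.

777.15

Work backward from the last round.
Round 3 (the plaintiff proposes): the defendant gets 41 if talks fail, so the plaintiff offers 41 and keeps 959.
Round 2 (the defendant proposes): the plaintiff can get 959 next round, worth 0.72 × 959 = 690.48 now, so the defendant offers 690.48, keeping 309.52.
Round 1 (the plaintiff proposes): the defendant can get 309.52 next round, worth 0.72 × 309.52 = 222.8544 now; the plaintiff offers that and keeps 777.1456.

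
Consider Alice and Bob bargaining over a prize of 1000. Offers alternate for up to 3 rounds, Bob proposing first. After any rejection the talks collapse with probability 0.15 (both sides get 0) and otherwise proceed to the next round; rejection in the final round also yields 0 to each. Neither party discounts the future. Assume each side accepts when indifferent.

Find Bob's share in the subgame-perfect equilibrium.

872.5

Round 3 (Bob proposes): Alice will accept anything ≥ 0, so Bob offers 0 and keeps 1000.
Round 2 (Alice proposes): rejecting gives Bob an expected 0.85 × 1000 = 850, so Alice offers 850, keeping 150.
Round 1 (Bob proposes): rejecting gives Alice an expected 0.85 × 150 = 127.5; Bob offers that and keeps 872.5.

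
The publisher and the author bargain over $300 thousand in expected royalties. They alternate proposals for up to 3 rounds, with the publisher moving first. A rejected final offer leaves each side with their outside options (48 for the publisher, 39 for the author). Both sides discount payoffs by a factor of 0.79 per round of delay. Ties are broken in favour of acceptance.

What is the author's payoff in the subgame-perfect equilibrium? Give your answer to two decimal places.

74.11

Round 3 (the publisher proposes): the author gets 39 if talks fail, so the publisher offers 39 and keeps 261.
Round 2 (the author proposes): the publisher can get 261 next round, worth 0.79 × 261 = 206.19 now. The author offers 206.19 and keeps 300 − 206.19 = 93.81.
Round 1 (the publisher proposes): the author can get 93.81 next round, worth 0.79 × 93.81 = 74.1099 now. The publisher offers 74.1099 and keeps 300 − 74.1099 = 225.8901.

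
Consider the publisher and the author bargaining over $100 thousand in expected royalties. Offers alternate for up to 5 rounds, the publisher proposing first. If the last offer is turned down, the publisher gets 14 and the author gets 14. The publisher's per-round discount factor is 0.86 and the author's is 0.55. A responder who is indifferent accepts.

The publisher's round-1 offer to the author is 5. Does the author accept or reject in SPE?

Reject

Work out the author's continuation value if the offer is rejected.
Round 5 (the publisher proposes): the author gets 14 if talks fail, so the publisher offers 14 and keeps 86.
Round 4 (the author proposes): the publisher can get 86 next round, worth 0.86 × 86 = 73.96 now; the author offers that and keeps 26.04.
Round 3 (the publisher proposes): the author can get 26.04 next round, worth 0.55 × 26.04 = 14.322 now. The publisher offers 14.322 and keeps 100 − 14.322 = 85.678.
Round 2 (the author proposes): the publisher can get 85.678 next round, worth 0.86 × 85.678 = 73.68308 now, so the author offers 73.68308, keeping 26.31692.
So by rejecting in round 1, the author gets 26.31692 next round, worth 0.55 × 26.31692 = 14.474306 now.
Offer 5 < 14.474306, so the author rejects.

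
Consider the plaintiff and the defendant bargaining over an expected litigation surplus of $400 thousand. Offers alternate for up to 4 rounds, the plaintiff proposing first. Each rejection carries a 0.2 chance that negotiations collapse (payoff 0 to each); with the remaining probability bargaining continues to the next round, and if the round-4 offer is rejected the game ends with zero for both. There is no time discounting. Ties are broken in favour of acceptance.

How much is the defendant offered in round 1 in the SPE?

268.8

Round 4 (the defendant proposes): rejection yields 0 for the plaintiff; the defendant offers 0 and keeps 400.
Round 3 (the plaintiff proposes): rejecting gives the defendant an expected 0.8 × 400 = 320; the plaintiff offers that and keeps 80.
Round 2 (the defendant proposes): rejecting gives the plaintiff an expected 0.8 × 80 = 64. The defendant offers 64 and keeps 400 − 64 = 336.
Round 1 (the plaintiff proposes): rejecting gives the defendant an expected 0.8 × 336 = 268.8, so the plaintiff offers 268.8, keeping 131.2.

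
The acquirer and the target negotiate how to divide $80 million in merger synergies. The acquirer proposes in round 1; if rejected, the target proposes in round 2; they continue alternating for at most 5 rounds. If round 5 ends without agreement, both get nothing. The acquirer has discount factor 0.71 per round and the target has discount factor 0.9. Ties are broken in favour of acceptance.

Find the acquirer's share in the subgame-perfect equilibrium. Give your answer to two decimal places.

45.78

Round 5 (the acquirer proposes): the target will accept anything ≥ 0, so the acquirer offers 0 and keeps 80.
Round 4 (the target proposes): the acquirer can get 80 next round, worth 0.71 × 80 = 56.8 now. The target offers 56.8 and keeps 80 − 56.8 = 23.2.
Round 3 (the acquirer proposes): the target can get 23.2 next round, worth 0.9 × 23.2 = 20.88 now, so the acquirer offers 20.88, keeping 59.12.
Round 2 (the target proposes): the acquirer can get 59.12 next round, worth 0.71 × 59.12 = 41.9752 now; the target offers that and keeps 38.0248.
Round 1 (the acquirer proposes): the target can get 38.0248 next round, worth 0.9 × 38.0248 = 34.22232 now. The acquirer offers 34.22232 and keeps 80 − 34.22232 = 45.77768.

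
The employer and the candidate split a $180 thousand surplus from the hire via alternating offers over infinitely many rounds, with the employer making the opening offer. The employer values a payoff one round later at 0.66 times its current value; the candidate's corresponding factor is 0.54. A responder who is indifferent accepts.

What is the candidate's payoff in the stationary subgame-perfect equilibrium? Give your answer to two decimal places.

51.35

When the employer proposes, the candidate accepts any offer worth at least 0.54 times what the candidate would get by proposing next round; and vice versa.
This gives x = 180 − 0.54y and y = 180 − 0.66x, where x and y are each side's share when it proposes.
Hence (1 − 0.54·0.66)x = 180(1 − 0.54), i.e. 0.6436·x = 82.8.
x ≈ 128.6513; the candidate's share is 180 − x ≈ 51.3487.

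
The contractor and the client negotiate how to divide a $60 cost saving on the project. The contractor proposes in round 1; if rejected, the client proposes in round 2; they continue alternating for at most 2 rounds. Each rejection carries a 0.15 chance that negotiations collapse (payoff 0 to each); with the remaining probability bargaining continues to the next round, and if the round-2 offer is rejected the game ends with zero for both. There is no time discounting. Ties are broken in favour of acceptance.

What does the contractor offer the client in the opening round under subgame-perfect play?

By backward induction:
Round 2 (the client proposes): the contractor will accept anything ≥ 0, so the client offers 0 and keeps 60.
Round 1 (the contractor proposes): rejecting gives the client an expected 0.85 × 60 = 51; the contractor offers that and keeps 9.

51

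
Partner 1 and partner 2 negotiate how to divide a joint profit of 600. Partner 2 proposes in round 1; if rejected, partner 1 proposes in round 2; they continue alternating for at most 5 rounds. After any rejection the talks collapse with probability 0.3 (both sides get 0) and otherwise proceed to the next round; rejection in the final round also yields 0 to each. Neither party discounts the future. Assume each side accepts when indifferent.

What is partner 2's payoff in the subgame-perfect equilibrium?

By backward induction:
Round 5 (partner 2 proposes): rejection yields 0 for partner 1; partner 2 offers 0 and keeps 600.
Round 4 (partner 1 proposes): rejecting gives partner 2 an expected 0.7 × 600 = 420. Partner 1 offers 420 and keeps 600 − 420 = 180.
Round 3 (partner 2 proposes): rejecting gives partner 1 an expected 0.7 × 180 = 126; partner 2 offers that and keeps 474.
Round 2 (partner 1 proposes): rejecting gives partner 2 an expected 0.7 × 474 = 331.8, so partner 1 offers 331.8, keeping 268.2.
Round 1 (partner 2 proposes): rejecting gives partner 1 an expected 0.7 × 268.2 = 187.74. Partner 2 offers 187.74 and keeps 600 − 187.74 = 412.26.

412.26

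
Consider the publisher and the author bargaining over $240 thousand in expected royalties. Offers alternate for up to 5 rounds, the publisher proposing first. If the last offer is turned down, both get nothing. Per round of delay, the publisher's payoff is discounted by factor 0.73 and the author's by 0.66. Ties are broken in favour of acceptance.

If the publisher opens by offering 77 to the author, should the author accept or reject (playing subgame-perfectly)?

Accept

Round 5 (the publisher proposes): the author will accept anything ≥ 0, so the publisher offers 0 and keeps 240.
Round 4 (the author proposes): the publisher can get 240 next round, worth 0.73 × 240 = 175.2 now; the author offers that and keeps 64.8.
Round 3 (the publisher proposes): the author can get 64.8 next round, worth 0.66 × 64.8 = 42.768 now, so the publisher offers 42.768, keeping 197.232.
Round 2 (the author proposes): the publisher can get 197.232 next round, worth 0.73 × 197.232 = 143.97936 now. The author offers 143.97936 and keeps 240 − 143.97936 = 96.02064.
So by rejecting in round 1, the author gets 96.02064 next round, worth 0.66 × 96.02064 = 63.3736224 now.
Offer 77 ≥ 63.3736224, so the author accepts.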